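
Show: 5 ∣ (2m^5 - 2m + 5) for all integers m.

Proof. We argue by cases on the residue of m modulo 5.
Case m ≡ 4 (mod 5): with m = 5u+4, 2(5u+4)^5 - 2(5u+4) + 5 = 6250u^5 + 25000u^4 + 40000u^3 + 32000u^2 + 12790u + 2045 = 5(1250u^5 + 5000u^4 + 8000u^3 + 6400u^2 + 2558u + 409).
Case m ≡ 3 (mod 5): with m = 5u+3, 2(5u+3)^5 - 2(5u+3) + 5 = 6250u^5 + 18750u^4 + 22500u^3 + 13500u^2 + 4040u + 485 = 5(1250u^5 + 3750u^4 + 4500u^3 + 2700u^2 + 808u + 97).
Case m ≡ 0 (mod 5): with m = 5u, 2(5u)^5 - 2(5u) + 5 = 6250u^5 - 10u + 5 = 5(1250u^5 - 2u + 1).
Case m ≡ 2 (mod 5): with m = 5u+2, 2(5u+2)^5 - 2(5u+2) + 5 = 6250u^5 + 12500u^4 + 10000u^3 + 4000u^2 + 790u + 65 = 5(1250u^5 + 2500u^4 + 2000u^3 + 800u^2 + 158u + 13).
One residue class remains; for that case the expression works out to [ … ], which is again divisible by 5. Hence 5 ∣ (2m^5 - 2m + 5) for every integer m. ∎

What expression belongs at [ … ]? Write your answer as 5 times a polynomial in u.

The residues treated are {4, 3, 0, 2}, so the missing case is m ≡ 1 (mod 5); write m = 5u+1.
Then 2(5u+1)^5 - 2(5u+1) + 5 = 6250u^5 + 6250u^4 + 2500u^3 + 500u^2 + 40u + 5 = 5(1250u^5 + 1250u^4 + 500u^3 + 100u^2 + 8u + 1).

5(1250u^5 + 1250u^4 + 500u^3 + 100u^2 + 8u + 1)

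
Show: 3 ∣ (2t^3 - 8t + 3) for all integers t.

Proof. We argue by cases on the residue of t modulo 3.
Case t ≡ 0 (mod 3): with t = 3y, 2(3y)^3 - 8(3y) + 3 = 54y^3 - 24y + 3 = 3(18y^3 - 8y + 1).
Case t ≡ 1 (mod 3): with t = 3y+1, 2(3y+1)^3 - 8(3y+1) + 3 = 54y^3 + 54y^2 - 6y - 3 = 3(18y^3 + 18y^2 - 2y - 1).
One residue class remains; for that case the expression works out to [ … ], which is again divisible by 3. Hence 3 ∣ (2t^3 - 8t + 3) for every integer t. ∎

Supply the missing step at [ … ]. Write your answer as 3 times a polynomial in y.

Only t ≡ 2 (mod 3) is unaccounted for. Put t = 3y+2:
2(3y+2)^3 - 8(3y+2) + 3 expands to 54y^3 + 108y^2 + 48y + 3,
and factoring out 3 leaves 3(18y^3 + 36y^2 + 16y + 1).

3(18y^3 + 36y^2 + 16y + 1)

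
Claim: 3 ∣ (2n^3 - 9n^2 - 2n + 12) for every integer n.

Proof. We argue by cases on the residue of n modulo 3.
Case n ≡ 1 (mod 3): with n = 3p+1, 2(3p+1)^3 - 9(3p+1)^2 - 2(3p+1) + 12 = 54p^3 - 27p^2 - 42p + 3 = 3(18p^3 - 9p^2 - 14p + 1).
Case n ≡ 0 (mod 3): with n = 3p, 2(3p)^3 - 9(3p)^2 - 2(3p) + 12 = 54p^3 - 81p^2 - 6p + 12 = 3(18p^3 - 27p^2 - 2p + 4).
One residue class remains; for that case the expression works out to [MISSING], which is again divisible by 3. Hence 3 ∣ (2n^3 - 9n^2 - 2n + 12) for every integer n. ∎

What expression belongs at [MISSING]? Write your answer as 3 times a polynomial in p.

Only n ≡ 2 (mod 3) is unaccounted for. Put n = 3p+2:
2(3p+2)^3 - 9(3p+2)^2 - 2(3p+2) + 12 expands to 54p^3 + 27p^2 - 42p - 12,
and factoring out 3 leaves 3(18p^3 + 9p^2 - 14p - 4).

3(18p^3 + 9p^2 - 14p - 4)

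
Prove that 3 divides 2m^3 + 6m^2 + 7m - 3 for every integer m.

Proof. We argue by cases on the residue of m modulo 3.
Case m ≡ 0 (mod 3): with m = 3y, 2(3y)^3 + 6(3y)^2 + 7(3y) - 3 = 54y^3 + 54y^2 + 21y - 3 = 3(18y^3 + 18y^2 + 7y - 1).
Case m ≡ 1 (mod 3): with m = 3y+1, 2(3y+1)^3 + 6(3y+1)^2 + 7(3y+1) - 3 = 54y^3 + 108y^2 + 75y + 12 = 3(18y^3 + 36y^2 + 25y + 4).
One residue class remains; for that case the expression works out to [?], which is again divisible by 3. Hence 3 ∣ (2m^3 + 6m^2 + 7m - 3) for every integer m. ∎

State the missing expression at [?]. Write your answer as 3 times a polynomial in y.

Only m ≡ 2 (mod 3) is unaccounted for. Put m = 3y+2:
2(3y+2)^3 + 6(3y+2)^2 + 7(3y+2) - 3 expands to 54y^3 + 162y^2 + 165y + 51,
and factoring out 3 leaves 3(18y^3 + 54y^2 + 55y + 17).

3(18y^3 + 54y^2 + 55y + 17)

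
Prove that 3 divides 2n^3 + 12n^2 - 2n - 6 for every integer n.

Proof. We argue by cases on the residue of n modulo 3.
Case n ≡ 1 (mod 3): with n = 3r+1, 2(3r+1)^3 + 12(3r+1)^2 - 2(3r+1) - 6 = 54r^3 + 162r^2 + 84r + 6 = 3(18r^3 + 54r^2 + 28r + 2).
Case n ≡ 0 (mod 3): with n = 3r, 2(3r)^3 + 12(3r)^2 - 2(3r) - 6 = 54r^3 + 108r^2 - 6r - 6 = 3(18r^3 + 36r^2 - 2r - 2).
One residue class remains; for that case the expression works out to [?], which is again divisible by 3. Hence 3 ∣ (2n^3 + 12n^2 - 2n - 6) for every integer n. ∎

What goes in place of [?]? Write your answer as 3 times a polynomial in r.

3(18r^3 + 72r^2 + 70r + 18)

The residues treated are {1, 0}, so the missing case is n ≡ 2 (mod 3); write n = 3r+2.
Then 2(3r+2)^3 + 12(3r+2)^2 - 2(3r+2) - 6 = 54r^3 + 216r^2 + 210r + 54 = 3(18r^3 + 72r^2 + 70r + 18).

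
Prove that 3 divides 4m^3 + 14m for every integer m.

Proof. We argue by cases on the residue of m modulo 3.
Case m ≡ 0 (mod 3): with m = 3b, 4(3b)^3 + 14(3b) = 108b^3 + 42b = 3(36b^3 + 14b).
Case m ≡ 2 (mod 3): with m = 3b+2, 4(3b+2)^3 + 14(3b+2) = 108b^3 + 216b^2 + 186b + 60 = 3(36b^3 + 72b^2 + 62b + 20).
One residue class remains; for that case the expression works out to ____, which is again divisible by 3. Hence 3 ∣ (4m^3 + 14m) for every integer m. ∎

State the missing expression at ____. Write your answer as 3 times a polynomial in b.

3(36b^3 + 36b^2 + 26b + 6)

Only m ≡ 1 (mod 3) is unaccounted for. Put m = 3b+1:
4(3b+1)^3 + 14(3b+1) expands to 108b^3 + 108b^2 + 78b + 18,
and factoring out 3 leaves 3(36b^3 + 36b^2 + 26b + 6).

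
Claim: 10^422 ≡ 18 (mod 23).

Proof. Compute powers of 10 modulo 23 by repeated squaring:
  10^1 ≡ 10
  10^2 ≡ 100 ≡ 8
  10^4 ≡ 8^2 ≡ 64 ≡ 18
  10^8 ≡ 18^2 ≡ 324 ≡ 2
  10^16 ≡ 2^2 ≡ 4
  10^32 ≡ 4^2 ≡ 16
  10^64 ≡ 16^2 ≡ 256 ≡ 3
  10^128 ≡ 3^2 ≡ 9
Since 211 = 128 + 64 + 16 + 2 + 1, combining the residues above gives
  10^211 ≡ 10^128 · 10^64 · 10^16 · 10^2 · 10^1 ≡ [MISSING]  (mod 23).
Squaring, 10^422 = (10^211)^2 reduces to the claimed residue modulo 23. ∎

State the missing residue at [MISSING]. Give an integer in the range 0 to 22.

15

Multiply the listed residues: 9 · 3 · 4 · 8 · 10 = 27 → 108 → 864 → 8640.
Reducing modulo 23: 8640 = 375·23 + 15, so 10^211 ≡ 15.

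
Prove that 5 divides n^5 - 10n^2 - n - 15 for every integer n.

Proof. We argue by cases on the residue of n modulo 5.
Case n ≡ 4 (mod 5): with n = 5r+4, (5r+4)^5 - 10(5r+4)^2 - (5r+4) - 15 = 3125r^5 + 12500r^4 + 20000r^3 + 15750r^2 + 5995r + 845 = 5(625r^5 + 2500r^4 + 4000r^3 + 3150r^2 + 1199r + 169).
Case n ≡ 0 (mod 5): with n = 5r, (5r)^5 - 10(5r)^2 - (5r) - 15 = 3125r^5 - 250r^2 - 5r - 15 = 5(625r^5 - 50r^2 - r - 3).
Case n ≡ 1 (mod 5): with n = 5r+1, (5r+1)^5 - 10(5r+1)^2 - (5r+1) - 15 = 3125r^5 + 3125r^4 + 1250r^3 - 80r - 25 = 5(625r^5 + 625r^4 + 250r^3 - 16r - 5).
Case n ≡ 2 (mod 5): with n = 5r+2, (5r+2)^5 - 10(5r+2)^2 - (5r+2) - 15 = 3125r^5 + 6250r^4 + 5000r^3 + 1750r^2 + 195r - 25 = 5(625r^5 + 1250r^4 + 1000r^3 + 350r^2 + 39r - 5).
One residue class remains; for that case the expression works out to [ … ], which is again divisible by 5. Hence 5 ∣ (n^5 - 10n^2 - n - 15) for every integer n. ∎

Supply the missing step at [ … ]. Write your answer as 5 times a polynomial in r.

The residues treated are {4, 0, 1, 2}, so the missing case is n ≡ 3 (mod 5); write n = 5r+3.
Then (5r+3)^5 - 10(5r+3)^2 - (5r+3) - 15 = 3125r^5 + 9375r^4 + 11250r^3 + 6500r^2 + 1720r + 135 = 5(625r^5 + 1875r^4 + 2250r^3 + 1300r^2 + 344r + 27).

5(625r^5 + 1875r^4 + 2250r^3 + 1300r^2 + 344r + 27)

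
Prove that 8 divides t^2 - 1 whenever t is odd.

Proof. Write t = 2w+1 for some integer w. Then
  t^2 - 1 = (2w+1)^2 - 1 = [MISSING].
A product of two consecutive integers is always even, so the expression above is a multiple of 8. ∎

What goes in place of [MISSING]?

(2w+1)^2 - 1 = 4w^2 + 4w + 1 - 1 = 4w^2 + 4w = 4w(w+1).
Since w and w+1 are consecutive, w(w+1) is even, and 4·(even) is a multiple of 8.

4w(w + 1)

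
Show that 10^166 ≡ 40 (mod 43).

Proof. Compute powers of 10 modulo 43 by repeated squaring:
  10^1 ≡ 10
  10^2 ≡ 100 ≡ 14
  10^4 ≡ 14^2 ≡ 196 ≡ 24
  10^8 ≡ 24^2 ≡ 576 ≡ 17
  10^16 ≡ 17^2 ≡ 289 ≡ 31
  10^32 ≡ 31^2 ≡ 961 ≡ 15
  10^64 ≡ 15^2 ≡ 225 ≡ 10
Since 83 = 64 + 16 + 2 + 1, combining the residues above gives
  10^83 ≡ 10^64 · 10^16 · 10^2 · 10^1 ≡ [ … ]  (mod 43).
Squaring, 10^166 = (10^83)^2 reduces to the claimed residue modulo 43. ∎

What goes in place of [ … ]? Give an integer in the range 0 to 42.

13

Multiply the listed residues: 10 · 31 · 14 · 10 = 310 → 4340 → 43400.
Reducing modulo 43: 43400 = 1009·43 + 13, so 10^83 ≡ 13.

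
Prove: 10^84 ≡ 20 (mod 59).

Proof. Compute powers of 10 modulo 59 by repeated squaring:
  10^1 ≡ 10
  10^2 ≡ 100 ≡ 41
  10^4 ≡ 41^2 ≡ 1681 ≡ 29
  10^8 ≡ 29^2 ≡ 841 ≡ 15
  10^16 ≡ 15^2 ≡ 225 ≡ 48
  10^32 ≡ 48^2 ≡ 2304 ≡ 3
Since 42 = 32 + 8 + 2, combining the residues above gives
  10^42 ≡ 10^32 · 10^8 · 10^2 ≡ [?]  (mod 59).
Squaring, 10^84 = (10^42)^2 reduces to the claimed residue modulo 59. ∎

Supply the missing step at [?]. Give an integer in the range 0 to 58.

16

Multiply the listed residues: 3 · 15 · 41 = 45 → 1845.
Reducing modulo 59: 1845 = 31·59 + 16, so 10^42 ≡ 16.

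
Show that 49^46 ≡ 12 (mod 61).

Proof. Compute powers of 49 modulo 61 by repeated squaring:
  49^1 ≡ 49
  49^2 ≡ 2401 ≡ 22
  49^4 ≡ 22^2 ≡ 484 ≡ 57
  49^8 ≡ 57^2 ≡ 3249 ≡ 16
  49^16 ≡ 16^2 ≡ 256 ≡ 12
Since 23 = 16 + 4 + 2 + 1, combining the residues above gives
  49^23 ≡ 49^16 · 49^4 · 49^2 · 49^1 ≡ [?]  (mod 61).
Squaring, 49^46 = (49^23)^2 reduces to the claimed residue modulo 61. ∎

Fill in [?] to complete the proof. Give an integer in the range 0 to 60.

45

Multiply the listed residues: 12 · 57 · 22 · 49 = 684 → 15048 → 737352.
Reducing modulo 61: 737352 = 12087·61 + 45, so 49^23 ≡ 45.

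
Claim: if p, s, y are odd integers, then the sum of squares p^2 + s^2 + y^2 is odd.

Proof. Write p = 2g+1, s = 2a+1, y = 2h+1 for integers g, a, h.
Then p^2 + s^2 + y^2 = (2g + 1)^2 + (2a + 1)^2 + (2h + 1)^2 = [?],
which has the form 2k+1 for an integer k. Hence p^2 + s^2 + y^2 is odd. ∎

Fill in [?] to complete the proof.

2(2a^2 + 2a + 2g^2 + 2g + 2h^2 + 2h + 1) + 1

(2g + 1)^2 + (2a + 1)^2 + (2h + 1)^2 = 4a^2 + 4a + 4g^2 + 4g + 4h^2 + 4h + 3
= 2(2a^2 + 2a + 2g^2 + 2g + 2h^2 + 2h + 1) + 1.
Since 2a^2 + 2a + 2g^2 + 2g + 2h^2 + 2h + 1 is an integer, the sum of squares is of the form 2k+1 for an integer k.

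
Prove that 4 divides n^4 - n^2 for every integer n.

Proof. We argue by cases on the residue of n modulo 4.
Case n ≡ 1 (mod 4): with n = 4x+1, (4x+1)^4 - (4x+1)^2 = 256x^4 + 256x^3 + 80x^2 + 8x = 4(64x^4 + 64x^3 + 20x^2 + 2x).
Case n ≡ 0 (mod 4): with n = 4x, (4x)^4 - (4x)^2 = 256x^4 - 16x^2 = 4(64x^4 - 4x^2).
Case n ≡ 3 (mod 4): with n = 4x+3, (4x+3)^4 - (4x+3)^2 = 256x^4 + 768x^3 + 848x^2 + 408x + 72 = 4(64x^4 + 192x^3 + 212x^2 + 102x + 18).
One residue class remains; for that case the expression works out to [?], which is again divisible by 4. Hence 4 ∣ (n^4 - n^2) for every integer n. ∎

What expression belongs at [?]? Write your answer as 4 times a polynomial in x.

The residues treated are {1, 0, 3}, so the missing case is n ≡ 2 (mod 4); write n = 4x+2.
Then (4x+2)^4 - (4x+2)^2 = 256x^4 + 512x^3 + 368x^2 + 112x + 12 = 4(64x^4 + 128x^3 + 92x^2 + 28x + 3).

4(64x^4 + 128x^3 + 92x^2 + 28x + 3)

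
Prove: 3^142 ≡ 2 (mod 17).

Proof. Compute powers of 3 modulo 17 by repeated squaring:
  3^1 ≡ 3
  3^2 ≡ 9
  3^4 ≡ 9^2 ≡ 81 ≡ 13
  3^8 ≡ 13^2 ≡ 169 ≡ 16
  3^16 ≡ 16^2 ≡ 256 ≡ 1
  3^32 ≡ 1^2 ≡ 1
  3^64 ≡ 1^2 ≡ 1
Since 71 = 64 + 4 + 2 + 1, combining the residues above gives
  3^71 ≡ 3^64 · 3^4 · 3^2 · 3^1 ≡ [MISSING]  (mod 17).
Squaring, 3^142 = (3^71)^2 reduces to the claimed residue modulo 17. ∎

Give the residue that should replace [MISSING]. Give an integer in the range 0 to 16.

3^64 · 3^4 · 3^2 · 3^1 ≡ 1 · 13 · 9 · 3 = 351.
351 mod 17 = 11, so 3^71 ≡ 11 (mod 17).

11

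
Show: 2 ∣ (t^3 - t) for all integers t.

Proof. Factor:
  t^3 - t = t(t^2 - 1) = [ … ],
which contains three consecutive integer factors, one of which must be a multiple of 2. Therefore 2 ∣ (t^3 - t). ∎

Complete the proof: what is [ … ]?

(t - 1)t(t + 1)

t(t^2 - 1) = t(t - 1)(t + 1) = (t - 1)t(t + 1).
These three factors are consecutive integers, so their product is divisible by 2.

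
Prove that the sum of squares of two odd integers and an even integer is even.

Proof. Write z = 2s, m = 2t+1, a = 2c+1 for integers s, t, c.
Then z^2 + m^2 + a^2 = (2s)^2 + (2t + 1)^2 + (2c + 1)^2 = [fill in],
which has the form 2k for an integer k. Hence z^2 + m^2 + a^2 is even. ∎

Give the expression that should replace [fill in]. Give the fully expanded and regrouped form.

Expanding: (2s)^2 + (2t + 1)^2 + (2c + 1)^2 = 4c^2 + 4c + 4s^2 + 4t^2 + 4t + 2.
Every term is even; pulling out the factor of 2 gives 2(2c^2 + 2c + 2s^2 + 2t^2 + 2t + 1).

2(2c^2 + 2c + 2s^2 + 2t^2 + 2t + 1)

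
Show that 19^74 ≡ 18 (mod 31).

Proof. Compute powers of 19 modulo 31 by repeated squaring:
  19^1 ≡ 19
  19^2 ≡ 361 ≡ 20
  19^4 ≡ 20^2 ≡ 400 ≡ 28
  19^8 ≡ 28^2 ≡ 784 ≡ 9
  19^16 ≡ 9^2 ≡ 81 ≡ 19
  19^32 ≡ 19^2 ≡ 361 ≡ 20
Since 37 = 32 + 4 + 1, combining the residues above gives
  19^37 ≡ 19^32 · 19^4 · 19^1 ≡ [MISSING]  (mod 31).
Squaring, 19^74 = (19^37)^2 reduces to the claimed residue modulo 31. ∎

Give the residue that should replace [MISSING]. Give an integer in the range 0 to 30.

19^32 · 19^4 · 19^1 ≡ 20 · 28 · 19 = 10640.
10640 mod 31 = 7, so 19^37 ≡ 7 (mod 31).

7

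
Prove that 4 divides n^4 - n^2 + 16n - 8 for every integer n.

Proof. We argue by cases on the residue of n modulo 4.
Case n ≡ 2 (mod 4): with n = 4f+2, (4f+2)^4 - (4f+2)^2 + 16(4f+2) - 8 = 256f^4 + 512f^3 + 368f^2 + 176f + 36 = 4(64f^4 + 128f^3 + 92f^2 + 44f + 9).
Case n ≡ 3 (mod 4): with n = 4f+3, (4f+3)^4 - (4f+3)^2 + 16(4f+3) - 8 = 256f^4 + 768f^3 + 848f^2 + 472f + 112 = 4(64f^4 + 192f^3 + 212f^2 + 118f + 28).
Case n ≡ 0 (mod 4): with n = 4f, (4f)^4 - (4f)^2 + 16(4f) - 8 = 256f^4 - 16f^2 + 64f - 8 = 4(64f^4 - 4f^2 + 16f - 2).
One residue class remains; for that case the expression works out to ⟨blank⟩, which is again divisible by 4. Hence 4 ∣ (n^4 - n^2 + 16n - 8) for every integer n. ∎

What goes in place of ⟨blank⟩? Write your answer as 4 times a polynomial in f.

4(64f^4 + 64f^3 + 20f^2 + 18f + 2)

The residues treated are {2, 3, 0}, so the missing case is n ≡ 1 (mod 4); write n = 4f+1.
Then (4f+1)^4 - (4f+1)^2 + 16(4f+1) - 8 = 256f^4 + 256f^3 + 80f^2 + 72f + 8 = 4(64f^4 + 64f^3 + 20f^2 + 18f + 2).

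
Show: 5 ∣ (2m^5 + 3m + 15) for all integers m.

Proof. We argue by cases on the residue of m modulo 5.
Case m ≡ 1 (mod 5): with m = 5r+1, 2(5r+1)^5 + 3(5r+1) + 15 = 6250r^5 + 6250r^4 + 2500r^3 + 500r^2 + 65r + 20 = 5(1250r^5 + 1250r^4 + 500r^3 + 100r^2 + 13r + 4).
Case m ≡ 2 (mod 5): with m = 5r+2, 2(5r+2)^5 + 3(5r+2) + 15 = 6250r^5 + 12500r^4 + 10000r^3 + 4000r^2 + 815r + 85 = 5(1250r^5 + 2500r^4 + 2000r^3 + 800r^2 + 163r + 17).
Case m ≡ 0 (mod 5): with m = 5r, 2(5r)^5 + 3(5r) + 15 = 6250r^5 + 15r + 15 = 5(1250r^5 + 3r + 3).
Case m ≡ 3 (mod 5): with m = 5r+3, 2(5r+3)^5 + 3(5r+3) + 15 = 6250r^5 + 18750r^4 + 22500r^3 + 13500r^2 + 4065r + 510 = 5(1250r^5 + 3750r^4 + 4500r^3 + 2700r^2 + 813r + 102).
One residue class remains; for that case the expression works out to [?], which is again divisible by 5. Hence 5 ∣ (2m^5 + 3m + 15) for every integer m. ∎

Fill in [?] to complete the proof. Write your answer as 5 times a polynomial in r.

5(1250r^5 + 5000r^4 + 8000r^3 + 6400r^2 + 2563r + 415)

The residues treated are {1, 2, 0, 3}, so the missing case is m ≡ 4 (mod 5); write m = 5r+4.
Then 2(5r+4)^5 + 3(5r+4) + 15 = 6250r^5 + 25000r^4 + 40000r^3 + 32000r^2 + 12815r + 2075 = 5(1250r^5 + 5000r^4 + 8000r^3 + 6400r^2 + 2563r + 415).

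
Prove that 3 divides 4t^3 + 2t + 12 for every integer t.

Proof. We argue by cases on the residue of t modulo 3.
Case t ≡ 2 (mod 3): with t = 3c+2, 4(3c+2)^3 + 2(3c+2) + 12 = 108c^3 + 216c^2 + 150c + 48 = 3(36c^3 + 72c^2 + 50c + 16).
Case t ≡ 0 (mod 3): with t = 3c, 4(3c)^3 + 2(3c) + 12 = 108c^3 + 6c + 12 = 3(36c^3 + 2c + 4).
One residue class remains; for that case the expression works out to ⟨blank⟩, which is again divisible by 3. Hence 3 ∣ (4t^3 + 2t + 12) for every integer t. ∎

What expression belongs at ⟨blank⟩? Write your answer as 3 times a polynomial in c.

3(36c^3 + 36c^2 + 14c + 6)

The residues treated are {2, 0}, so the missing case is t ≡ 1 (mod 3); write t = 3c+1.
Then 4(3c+1)^3 + 2(3c+1) + 12 = 108c^3 + 108c^2 + 42c + 18 = 3(36c^3 + 36c^2 + 14c + 6).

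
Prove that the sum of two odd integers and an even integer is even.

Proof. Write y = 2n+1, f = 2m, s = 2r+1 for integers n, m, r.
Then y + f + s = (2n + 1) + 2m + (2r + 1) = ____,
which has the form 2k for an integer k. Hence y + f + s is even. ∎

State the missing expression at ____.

(2n + 1) + 2m + (2r + 1) = 2m + 2n + 2r + 2
= 2(m + n + r + 1).
Since m + n + r + 1 is an integer, the sum is of the form 2k for an integer k.

2(m + n + r + 1)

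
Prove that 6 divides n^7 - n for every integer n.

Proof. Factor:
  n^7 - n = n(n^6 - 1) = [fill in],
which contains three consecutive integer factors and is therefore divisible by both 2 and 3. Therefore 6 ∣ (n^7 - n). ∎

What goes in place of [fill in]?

n^6 - 1 = (n^2 - 1)(n^4 + n^2 + 1), and n^2 - 1 = (n-1)(n+1).
So n(n^6 - 1) = (n - 1)n(n + 1)(n^4 + n^2 + 1).

(n - 1)n(n + 1)(n^4 + n^2 + 1)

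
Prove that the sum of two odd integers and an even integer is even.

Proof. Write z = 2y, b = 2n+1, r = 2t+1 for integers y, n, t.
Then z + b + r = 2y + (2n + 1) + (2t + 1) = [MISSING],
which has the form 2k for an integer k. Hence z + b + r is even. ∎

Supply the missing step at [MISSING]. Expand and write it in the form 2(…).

2(n + t + y + 1)

2y + (2n + 1) + (2t + 1) = 2n + 2t + 2y + 2
= 2(n + t + y + 1).
Since n + t + y + 1 is an integer, the sum is of the form 2k for an integer k.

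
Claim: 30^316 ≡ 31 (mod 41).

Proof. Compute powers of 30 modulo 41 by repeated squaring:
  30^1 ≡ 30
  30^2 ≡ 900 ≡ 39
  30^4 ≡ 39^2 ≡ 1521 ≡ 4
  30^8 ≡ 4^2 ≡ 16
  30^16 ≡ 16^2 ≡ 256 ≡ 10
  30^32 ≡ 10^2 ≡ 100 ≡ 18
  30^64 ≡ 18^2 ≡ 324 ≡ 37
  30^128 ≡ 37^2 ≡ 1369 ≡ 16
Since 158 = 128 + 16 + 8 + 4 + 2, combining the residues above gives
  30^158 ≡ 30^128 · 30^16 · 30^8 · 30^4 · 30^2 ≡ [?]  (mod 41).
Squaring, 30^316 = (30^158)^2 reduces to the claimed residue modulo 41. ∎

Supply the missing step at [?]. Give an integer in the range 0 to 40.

Multiply the listed residues: 16 · 10 · 16 · 4 · 39 = 160 → 2560 → 10240 → 399360.
Reducing modulo 41: 399360 = 9740·41 + 20, so 30^158 ≡ 20.

20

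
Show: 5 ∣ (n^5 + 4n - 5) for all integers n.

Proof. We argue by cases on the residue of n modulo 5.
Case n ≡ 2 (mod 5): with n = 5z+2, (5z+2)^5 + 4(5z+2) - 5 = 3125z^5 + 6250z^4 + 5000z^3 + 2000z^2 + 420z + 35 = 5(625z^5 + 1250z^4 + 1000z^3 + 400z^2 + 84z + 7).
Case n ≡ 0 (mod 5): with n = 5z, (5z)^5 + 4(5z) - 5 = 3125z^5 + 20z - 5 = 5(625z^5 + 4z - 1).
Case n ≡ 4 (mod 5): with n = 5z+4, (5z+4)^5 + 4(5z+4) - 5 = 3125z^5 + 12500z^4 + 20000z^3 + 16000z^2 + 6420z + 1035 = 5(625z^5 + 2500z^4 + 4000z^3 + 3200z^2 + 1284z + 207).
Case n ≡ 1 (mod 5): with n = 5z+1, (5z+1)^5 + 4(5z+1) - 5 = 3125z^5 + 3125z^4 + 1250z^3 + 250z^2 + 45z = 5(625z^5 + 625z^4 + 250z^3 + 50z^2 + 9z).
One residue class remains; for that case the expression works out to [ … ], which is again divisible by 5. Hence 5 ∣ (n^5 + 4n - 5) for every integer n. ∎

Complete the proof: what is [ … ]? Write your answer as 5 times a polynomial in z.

Only n ≡ 3 (mod 5) is unaccounted for. Put n = 5z+3:
(5z+3)^5 + 4(5z+3) - 5 expands to 3125z^5 + 9375z^4 + 11250z^3 + 6750z^2 + 2045z + 250,
and factoring out 5 leaves 5(625z^5 + 1875z^4 + 2250z^3 + 1350z^2 + 409z + 50).

5(625z^5 + 1875z^4 + 2250z^3 + 1350z^2 + 409z + 50)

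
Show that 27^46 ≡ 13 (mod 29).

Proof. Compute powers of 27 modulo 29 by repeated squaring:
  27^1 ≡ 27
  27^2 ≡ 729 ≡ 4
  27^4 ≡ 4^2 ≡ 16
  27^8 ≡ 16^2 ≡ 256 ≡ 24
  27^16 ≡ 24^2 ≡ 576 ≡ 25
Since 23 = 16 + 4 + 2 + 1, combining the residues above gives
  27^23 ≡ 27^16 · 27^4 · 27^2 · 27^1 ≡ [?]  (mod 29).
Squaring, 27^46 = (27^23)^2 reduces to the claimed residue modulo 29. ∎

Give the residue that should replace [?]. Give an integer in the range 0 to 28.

Multiply the listed residues: 25 · 16 · 4 · 27 = 400 → 1600 → 43200.
Reducing modulo 29: 43200 = 1489·29 + 19, so 27^23 ≡ 19.

19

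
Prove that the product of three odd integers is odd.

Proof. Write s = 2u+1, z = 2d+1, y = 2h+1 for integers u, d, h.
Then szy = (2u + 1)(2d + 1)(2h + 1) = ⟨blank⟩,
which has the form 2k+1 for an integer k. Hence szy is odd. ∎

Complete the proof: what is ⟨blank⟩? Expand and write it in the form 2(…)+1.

(2u + 1)(2d + 1)(2h + 1) = 8dhu + 4dh + 4du + 2d + 4hu + 2h + 2u + 1
= 2(4dhu + 2dh + 2du + d + 2hu + h + u) + 1.
Since 4dhu + 2dh + 2du + d + 2hu + h + u is an integer, the product is of the form 2k+1 for an integer k.

2(4dhu + 2dh + 2du + d + 2hu + h + u) + 1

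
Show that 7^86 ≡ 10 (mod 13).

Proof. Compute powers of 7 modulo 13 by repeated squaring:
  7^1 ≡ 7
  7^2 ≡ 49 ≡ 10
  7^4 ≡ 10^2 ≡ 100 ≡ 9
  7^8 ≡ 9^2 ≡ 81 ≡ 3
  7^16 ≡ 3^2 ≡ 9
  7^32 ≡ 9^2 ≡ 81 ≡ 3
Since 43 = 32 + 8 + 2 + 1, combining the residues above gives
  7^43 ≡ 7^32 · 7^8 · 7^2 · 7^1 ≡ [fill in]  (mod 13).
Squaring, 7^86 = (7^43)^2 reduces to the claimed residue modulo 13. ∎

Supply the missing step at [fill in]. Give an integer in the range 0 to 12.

6

Multiply the listed residues: 3 · 3 · 10 · 7 = 9 → 90 → 630.
Reducing modulo 13: 630 = 48·13 + 6, so 7^43 ≡ 6.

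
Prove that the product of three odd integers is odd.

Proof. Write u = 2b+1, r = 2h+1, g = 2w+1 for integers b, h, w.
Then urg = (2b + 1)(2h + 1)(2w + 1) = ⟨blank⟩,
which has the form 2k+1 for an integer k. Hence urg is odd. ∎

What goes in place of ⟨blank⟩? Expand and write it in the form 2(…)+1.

2(4bhw + 2bh + 2bw + b + 2hw + h + w) + 1

Expanding: (2b + 1)(2h + 1)(2w + 1) = 8bhw + 4bh + 4bw + 2b + 4hw + 2h + 2w + 1.
Every term except the constant is even, so this is 2(4bhw + 2bh + 2bw + b + 2hw + h + w) + 1,
and 4bhw + 2bh + 2bw + b + 2hw + h + w ∈ ℤ gives the required form.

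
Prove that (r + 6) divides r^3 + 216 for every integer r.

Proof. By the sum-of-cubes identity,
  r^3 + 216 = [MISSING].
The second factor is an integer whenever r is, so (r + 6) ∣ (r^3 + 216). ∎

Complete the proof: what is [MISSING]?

Polynomial division of r^3 + 216 by r + 6 leaves remainder 0 and quotient r^2 - 6r + 36.
Hence r^3 + 216 = (r + 6)(r^2 - 6r + 36).

(r + 6)(r^2 - 6r + 36)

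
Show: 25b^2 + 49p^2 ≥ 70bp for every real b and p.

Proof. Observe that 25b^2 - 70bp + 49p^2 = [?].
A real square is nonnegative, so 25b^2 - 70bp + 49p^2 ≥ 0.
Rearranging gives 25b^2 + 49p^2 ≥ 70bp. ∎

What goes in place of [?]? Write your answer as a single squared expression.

The leading and trailing coefficients are 5^2 and 7^2, and 70 = 2·5·7, so the trinomial is (5b - 7p)^2.
Hence 25b^2 - 70bp + 49p^2 ≥ 0.

(5b - 7p)^2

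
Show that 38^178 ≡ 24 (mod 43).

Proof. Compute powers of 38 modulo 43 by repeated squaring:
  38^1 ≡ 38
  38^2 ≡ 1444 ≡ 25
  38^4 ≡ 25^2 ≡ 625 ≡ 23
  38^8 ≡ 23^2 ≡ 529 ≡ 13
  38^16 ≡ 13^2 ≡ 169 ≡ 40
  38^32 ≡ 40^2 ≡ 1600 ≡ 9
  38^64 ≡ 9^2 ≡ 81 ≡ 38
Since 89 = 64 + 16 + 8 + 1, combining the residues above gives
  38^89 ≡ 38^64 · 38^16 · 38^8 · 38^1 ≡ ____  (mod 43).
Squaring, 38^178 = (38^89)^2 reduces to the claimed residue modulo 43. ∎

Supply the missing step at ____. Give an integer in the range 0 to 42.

38^64 · 38^16 · 38^8 · 38^1 ≡ 38 · 40 · 13 · 38 = 750880.
750880 mod 43 = 14, so 38^89 ≡ 14 (mod 43).

14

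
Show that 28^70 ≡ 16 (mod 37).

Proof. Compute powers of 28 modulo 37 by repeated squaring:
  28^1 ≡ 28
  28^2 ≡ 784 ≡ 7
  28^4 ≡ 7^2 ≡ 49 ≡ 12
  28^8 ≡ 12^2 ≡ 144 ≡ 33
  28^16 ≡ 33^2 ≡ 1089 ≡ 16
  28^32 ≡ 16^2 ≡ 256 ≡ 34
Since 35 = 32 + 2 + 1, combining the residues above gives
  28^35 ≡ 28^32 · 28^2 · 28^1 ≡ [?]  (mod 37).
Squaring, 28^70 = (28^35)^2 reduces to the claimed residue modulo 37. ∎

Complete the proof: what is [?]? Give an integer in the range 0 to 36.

4

28^32 · 28^2 · 28^1 ≡ 34 · 7 · 28 = 6664.
6664 mod 37 = 4, so 28^35 ≡ 4 (mod 37).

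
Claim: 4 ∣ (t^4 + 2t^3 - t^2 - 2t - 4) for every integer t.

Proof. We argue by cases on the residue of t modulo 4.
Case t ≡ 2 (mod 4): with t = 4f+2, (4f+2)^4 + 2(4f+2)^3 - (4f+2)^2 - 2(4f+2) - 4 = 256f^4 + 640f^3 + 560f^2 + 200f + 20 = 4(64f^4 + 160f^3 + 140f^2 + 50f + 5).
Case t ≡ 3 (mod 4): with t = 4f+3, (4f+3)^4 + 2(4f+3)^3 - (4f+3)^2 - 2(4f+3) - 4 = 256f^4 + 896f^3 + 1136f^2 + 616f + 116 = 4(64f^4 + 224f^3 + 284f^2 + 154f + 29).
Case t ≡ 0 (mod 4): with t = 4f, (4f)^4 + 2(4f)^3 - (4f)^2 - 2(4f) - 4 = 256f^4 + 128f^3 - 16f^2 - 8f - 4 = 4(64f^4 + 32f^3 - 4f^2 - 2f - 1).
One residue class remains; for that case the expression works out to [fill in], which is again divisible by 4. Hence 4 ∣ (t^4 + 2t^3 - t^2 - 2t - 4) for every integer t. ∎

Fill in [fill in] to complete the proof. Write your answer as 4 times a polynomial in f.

Only t ≡ 1 (mod 4) is unaccounted for. Put t = 4f+1:
(4f+1)^4 + 2(4f+1)^3 - (4f+1)^2 - 2(4f+1) - 4 expands to 256f^4 + 384f^3 + 176f^2 + 24f - 4,
and factoring out 4 leaves 4(64f^4 + 96f^3 + 44f^2 + 6f - 1).

4(64f^4 + 96f^3 + 44f^2 + 6f - 1)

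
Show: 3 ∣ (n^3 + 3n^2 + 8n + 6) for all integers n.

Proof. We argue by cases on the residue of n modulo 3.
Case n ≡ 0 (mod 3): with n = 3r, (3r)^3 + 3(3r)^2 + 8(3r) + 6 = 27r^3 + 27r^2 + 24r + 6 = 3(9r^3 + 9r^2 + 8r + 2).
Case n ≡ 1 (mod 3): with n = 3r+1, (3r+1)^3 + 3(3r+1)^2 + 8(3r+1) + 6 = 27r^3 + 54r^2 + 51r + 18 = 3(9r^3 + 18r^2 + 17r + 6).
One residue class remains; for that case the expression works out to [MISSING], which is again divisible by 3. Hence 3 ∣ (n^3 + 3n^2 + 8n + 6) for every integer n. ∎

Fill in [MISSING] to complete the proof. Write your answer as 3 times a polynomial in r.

The residues treated are {0, 1}, so the missing case is n ≡ 2 (mod 3); write n = 3r+2.
Then (3r+2)^3 + 3(3r+2)^2 + 8(3r+2) + 6 = 27r^3 + 81r^2 + 96r + 42 = 3(9r^3 + 27r^2 + 32r + 14).

3(9r^3 + 27r^2 + 32r + 14)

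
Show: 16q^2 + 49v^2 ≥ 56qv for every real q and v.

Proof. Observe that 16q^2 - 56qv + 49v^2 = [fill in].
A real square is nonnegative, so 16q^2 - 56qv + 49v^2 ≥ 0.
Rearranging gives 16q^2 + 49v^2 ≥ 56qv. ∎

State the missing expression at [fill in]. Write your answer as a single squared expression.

(4q - 7v)^2

The leading and trailing coefficients are 4^2 and 7^2, and 56 = 2·4·7, so the trinomial is (4q - 7v)^2.
Hence 16q^2 - 56qv + 49v^2 ≥ 0.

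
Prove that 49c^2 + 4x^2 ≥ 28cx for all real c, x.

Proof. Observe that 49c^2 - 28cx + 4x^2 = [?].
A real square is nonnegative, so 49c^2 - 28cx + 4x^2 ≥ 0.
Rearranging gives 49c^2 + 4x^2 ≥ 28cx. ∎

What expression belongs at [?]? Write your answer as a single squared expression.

49c^2 - 28cx + 4x^2 is a perfect-square trinomial: the outer terms are (7c)^2 and (2x)^2, and the cross term is -2·7c·2x.
So 49c^2 - 28cx + 4x^2 = (7c - 2x)^2 ≥ 0.

(7c - 2x)^2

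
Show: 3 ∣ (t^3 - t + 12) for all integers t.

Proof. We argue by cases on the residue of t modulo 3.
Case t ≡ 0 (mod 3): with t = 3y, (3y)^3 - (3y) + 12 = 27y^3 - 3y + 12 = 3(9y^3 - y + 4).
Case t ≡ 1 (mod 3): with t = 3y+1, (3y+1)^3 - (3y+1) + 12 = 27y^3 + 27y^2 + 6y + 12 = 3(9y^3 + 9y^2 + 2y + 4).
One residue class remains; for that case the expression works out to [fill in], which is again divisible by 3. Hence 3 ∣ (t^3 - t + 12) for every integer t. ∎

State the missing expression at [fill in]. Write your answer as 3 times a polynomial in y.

Only t ≡ 2 (mod 3) is unaccounted for. Put t = 3y+2:
(3y+2)^3 - (3y+2) + 12 expands to 27y^3 + 54y^2 + 33y + 18,
and factoring out 3 leaves 3(9y^3 + 18y^2 + 11y + 6).

3(9y^3 + 18y^2 + 11y + 6)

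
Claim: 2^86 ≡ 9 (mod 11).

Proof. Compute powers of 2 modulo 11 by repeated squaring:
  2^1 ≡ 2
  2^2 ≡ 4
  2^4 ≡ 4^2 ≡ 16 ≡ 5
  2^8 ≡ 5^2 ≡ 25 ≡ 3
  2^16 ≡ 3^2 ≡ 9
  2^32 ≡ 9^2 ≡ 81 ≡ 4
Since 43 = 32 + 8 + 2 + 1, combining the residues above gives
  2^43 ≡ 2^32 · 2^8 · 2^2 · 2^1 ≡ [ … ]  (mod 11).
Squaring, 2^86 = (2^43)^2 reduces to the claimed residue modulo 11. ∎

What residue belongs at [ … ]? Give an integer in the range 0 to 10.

8

Multiply the listed residues: 4 · 3 · 4 · 2 = 12 → 48 → 96.
Reducing modulo 11: 96 = 8·11 + 8, so 2^43 ≡ 8.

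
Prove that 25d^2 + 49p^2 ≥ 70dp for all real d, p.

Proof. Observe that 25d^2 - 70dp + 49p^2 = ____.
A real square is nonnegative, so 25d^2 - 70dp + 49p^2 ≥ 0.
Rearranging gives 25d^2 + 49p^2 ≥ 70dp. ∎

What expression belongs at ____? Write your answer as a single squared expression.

(5d - 7p)^2

25d^2 - 70dp + 49p^2 is a perfect-square trinomial: the outer terms are (5d)^2 and (7p)^2, and the cross term is -2·5d·7p.
So 25d^2 - 70dp + 49p^2 = (5d - 7p)^2 ≥ 0.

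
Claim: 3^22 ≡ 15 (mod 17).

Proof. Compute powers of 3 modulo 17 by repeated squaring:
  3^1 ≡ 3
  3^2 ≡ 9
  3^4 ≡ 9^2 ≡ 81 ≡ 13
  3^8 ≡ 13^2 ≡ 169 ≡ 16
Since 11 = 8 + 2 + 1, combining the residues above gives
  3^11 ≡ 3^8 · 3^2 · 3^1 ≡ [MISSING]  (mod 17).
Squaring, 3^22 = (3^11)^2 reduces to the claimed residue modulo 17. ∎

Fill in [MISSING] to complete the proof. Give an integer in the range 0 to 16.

Multiply the listed residues: 16 · 9 · 3 = 144 → 432.
Reducing modulo 17: 432 = 25·17 + 7, so 3^11 ≡ 7.

7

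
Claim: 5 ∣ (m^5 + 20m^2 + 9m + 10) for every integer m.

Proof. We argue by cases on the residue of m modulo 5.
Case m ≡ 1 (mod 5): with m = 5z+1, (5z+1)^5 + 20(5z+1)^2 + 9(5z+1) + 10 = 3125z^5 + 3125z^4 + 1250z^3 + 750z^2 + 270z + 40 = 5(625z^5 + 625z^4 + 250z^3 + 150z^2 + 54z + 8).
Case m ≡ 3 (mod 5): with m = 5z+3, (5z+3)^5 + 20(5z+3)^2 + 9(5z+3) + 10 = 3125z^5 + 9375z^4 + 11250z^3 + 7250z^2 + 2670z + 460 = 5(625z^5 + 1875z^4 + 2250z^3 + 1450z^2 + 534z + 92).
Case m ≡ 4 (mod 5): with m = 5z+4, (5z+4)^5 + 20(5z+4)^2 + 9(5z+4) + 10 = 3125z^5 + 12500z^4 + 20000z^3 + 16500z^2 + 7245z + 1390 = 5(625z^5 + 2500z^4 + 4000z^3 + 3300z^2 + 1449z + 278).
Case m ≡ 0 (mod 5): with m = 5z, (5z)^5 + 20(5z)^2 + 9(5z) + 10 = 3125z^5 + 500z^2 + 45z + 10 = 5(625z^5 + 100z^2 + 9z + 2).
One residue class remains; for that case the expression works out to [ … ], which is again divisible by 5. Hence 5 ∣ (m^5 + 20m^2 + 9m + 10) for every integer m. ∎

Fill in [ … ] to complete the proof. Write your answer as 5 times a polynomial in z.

5(625z^5 + 1250z^4 + 1000z^3 + 500z^2 + 169z + 28)

Only m ≡ 2 (mod 5) is unaccounted for. Put m = 5z+2:
(5z+2)^5 + 20(5z+2)^2 + 9(5z+2) + 10 expands to 3125z^5 + 6250z^4 + 5000z^3 + 2500z^2 + 845z + 140,
and factoring out 5 leaves 5(625z^5 + 1250z^4 + 1000z^3 + 500z^2 + 169z + 28).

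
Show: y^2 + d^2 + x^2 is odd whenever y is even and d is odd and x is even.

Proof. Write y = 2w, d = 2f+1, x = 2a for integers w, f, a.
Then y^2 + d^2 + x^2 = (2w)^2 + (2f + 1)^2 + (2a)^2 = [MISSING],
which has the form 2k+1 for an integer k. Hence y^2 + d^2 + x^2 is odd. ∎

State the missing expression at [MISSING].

Expanding: (2w)^2 + (2f + 1)^2 + (2a)^2 = 4a^2 + 4f^2 + 4f + 4w^2 + 1.
Every term except the constant is even, so this is 2(2a^2 + 2f^2 + 2f + 2w^2) + 1,
and 2a^2 + 2f^2 + 2f + 2w^2 ∈ ℤ gives the required form.

2(2a^2 + 2f^2 + 2f + 2w^2) + 1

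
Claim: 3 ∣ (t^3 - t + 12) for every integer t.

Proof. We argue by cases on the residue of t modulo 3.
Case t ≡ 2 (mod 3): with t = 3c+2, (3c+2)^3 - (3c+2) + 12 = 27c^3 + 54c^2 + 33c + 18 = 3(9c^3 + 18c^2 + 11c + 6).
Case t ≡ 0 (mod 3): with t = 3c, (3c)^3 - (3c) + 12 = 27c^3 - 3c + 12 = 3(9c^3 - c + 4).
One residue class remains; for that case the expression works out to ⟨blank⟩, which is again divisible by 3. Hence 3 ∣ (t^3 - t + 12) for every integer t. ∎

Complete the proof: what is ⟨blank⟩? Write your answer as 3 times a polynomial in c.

The residues treated are {2, 0}, so the missing case is t ≡ 1 (mod 3); write t = 3c+1.
Then (3c+1)^3 - (3c+1) + 12 = 27c^3 + 27c^2 + 6c + 12 = 3(9c^3 + 9c^2 + 2c + 4).

3(9c^3 + 9c^2 + 2c + 4)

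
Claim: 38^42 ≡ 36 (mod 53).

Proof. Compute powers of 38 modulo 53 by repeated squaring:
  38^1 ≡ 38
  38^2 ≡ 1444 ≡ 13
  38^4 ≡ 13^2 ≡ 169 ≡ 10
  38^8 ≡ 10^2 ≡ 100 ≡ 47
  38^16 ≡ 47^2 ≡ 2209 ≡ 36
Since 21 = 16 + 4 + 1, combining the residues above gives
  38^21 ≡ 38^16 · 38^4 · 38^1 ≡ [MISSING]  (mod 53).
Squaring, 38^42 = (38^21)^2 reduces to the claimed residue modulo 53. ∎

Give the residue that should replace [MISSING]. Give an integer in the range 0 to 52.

Multiply the listed residues: 36 · 10 · 38 = 360 → 13680.
Reducing modulo 53: 13680 = 258·53 + 6, so 38^21 ≡ 6.

6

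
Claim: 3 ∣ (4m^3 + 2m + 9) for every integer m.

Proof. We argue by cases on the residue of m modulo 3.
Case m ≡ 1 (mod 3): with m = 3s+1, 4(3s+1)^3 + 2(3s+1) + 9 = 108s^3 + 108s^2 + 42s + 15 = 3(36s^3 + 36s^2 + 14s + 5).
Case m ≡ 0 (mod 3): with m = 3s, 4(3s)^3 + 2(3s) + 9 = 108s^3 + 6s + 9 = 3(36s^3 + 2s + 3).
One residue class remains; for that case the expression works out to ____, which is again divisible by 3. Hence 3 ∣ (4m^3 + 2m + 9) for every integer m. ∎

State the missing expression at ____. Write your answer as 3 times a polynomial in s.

Only m ≡ 2 (mod 3) is unaccounted for. Put m = 3s+2:
4(3s+2)^3 + 2(3s+2) + 9 expands to 108s^3 + 216s^2 + 150s + 45,
and factoring out 3 leaves 3(36s^3 + 72s^2 + 50s + 15).

3(36s^3 + 72s^2 + 50s + 15)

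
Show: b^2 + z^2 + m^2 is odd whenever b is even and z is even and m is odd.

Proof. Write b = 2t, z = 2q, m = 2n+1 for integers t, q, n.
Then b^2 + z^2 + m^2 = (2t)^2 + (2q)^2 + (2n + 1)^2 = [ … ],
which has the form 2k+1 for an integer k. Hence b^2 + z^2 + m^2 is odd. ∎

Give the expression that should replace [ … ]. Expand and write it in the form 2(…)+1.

Expanding: (2t)^2 + (2q)^2 + (2n + 1)^2 = 4n^2 + 4n + 4q^2 + 4t^2 + 1.
Every term except the constant is even, so this is 2(2n^2 + 2n + 2q^2 + 2t^2) + 1,
and 2n^2 + 2n + 2q^2 + 2t^2 ∈ ℤ gives the required form.

2(2n^2 + 2n + 2q^2 + 2t^2) + 1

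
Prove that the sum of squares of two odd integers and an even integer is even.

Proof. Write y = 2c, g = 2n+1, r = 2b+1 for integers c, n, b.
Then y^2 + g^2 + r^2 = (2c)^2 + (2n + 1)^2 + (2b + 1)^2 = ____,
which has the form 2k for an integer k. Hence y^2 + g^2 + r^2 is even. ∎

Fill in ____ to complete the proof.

2(2b^2 + 2b + 2c^2 + 2n^2 + 2n + 1)

(2c)^2 + (2n + 1)^2 + (2b + 1)^2 = 4b^2 + 4b + 4c^2 + 4n^2 + 4n + 2
= 2(2b^2 + 2b + 2c^2 + 2n^2 + 2n + 1).
Since 2b^2 + 2b + 2c^2 + 2n^2 + 2n + 1 is an integer, the sum of squares is of the form 2k for an integer k.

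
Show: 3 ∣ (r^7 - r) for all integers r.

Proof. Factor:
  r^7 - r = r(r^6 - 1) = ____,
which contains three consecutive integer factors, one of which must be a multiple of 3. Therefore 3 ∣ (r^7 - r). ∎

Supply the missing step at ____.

r^6 - 1 = (r^2 - 1)(r^4 + r^2 + 1), and r^2 - 1 = (r-1)(r+1).
So r(r^6 - 1) = (r - 1)r(r + 1)(r^4 + r^2 + 1).

(r - 1)r(r + 1)(r^4 + r^2 + 1)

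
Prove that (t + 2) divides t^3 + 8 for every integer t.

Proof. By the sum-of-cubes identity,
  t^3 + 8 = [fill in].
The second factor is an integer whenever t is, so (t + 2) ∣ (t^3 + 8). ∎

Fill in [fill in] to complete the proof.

(t + 2)(t^2 - 2t + 4)

a^3 + b^3 = (a + b)(a^2 - ab + b^2). With a = t, b = 2:
t^3 + 8 = (t + 2)(t^2 - 2t + 4).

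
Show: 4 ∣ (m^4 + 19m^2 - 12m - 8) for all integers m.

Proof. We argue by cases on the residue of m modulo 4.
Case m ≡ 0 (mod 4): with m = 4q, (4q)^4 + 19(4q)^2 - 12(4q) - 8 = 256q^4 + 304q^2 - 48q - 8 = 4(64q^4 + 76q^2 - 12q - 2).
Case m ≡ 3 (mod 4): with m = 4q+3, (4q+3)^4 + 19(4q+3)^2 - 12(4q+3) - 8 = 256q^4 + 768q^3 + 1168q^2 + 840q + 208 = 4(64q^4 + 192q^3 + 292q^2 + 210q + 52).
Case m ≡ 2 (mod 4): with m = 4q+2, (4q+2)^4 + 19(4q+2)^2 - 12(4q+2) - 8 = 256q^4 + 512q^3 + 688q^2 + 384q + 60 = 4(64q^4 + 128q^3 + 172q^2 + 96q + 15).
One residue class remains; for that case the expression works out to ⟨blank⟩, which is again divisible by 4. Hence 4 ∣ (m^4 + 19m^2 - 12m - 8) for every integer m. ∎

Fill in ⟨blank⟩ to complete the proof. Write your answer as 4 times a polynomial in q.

4(64q^4 + 64q^3 + 100q^2 + 30q)

The residues treated are {0, 3, 2}, so the missing case is m ≡ 1 (mod 4); write m = 4q+1.
Then (4q+1)^4 + 19(4q+1)^2 - 12(4q+1) - 8 = 256q^4 + 256q^3 + 400q^2 + 120q = 4(64q^4 + 64q^3 + 100q^2 + 30q).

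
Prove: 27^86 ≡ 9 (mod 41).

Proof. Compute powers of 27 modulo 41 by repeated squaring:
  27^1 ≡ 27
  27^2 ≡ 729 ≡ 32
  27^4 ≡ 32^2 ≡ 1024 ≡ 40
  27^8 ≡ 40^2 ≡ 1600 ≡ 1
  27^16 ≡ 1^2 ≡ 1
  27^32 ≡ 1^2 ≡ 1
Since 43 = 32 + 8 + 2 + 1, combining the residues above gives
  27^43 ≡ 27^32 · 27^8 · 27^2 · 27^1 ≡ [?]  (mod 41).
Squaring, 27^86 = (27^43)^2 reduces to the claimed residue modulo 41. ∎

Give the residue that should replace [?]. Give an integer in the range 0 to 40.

3

Multiply the listed residues: 1 · 1 · 32 · 27 = 1 → 32 → 864.
Reducing modulo 41: 864 = 21·41 + 3, so 27^43 ≡ 3.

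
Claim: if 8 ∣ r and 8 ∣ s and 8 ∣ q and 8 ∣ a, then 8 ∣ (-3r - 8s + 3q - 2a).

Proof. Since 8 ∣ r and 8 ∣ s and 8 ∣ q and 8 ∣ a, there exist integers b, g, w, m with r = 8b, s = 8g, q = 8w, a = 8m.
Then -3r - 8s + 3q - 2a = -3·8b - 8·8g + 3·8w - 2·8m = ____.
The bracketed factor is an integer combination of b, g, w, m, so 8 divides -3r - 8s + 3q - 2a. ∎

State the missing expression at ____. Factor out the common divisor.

Pull the common 8 out of every term: -3·8b - 8·8g + 3·8w - 2·8m = 8(-3b - 8g - 2m + 3w).
-3b - 8g - 2m + 3w is an integer, which exhibits the divisibility.

8(-3b - 8g - 2m + 3w)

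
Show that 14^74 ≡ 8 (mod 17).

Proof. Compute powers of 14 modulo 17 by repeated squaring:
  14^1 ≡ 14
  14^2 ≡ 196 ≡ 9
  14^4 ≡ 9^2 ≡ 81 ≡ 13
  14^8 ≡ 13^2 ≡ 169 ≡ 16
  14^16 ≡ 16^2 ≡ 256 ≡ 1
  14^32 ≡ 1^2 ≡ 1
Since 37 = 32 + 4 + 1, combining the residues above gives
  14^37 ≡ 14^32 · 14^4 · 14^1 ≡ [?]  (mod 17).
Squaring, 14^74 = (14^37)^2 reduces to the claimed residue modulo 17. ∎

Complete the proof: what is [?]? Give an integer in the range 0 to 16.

Multiply the listed residues: 1 · 13 · 14 = 13 → 182.
Reducing modulo 17: 182 = 10·17 + 12, so 14^37 ≡ 12.

12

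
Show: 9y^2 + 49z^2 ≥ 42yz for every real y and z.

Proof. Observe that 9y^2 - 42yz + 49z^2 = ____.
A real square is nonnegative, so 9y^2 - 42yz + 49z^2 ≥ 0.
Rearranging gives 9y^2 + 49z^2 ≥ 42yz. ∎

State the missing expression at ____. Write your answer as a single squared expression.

(3y - 7z)^2

The leading and trailing coefficients are 3^2 and 7^2, and 42 = 2·3·7, so the trinomial is (3y - 7z)^2.
Hence 9y^2 - 42yz + 49z^2 ≥ 0.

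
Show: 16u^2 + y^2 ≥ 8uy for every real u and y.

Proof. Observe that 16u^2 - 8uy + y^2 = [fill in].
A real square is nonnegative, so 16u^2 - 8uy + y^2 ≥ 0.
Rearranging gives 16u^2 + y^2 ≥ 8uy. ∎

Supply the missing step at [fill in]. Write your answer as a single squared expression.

(4u - y)^2

16u^2 - 8uy + y^2 is a perfect-square trinomial: the outer terms are (4u)^2 and (y)^2, and the cross term is -2·4u·y.
So 16u^2 - 8uy + y^2 = (4u - y)^2 ≥ 0.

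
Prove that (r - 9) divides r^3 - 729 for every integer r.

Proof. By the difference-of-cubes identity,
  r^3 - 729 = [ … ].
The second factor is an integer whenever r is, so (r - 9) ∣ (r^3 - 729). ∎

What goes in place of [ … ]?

(r - 9)(r^2 + 9r + 81)

a^3 - b^3 = (a - b)(a^2 + ab + b^2). With a = r, b = 9:
r^3 - 729 = (r - 9)(r^2 + 9r + 81).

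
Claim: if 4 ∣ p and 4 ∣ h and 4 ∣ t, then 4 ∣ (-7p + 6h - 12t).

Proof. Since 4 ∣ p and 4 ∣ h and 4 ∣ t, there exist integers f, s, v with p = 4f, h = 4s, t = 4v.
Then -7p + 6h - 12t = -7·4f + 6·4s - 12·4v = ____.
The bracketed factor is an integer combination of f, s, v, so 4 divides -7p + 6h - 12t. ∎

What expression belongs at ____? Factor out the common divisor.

Pull the common 4 out of every term: -7·4f + 6·4s - 12·4v = 4(-7f + 6s - 12v).
-7f + 6s - 12v is an integer, which exhibits the divisibility.

4(-7f + 6s - 12v)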